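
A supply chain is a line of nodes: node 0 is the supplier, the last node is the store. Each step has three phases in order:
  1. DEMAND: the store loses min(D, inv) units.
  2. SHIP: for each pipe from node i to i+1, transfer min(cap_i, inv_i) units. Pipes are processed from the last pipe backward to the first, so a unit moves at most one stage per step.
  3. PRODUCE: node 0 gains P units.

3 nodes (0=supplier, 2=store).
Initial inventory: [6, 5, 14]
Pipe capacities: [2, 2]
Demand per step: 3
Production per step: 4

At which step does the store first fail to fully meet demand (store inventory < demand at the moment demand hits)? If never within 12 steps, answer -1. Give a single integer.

Step 1: demand=3,sold=3 ship[1->2]=2 ship[0->1]=2 prod=4 -> [8 5 13]
Step 2: demand=3,sold=3 ship[1->2]=2 ship[0->1]=2 prod=4 -> [10 5 12]
Step 3: demand=3,sold=3 ship[1->2]=2 ship[0->1]=2 prod=4 -> [12 5 11]
Step 4: demand=3,sold=3 ship[1->2]=2 ship[0->1]=2 prod=4 -> [14 5 10]
Step 5: demand=3,sold=3 ship[1->2]=2 ship[0->1]=2 prod=4 -> [16 5 9]
Step 6: demand=3,sold=3 ship[1->2]=2 ship[0->1]=2 prod=4 -> [18 5 8]
Step 7: demand=3,sold=3 ship[1->2]=2 ship[0->1]=2 prod=4 -> [20 5 7]
Step 8: demand=3,sold=3 ship[1->2]=2 ship[0->1]=2 prod=4 -> [22 5 6]
Step 9: demand=3,sold=3 ship[1->2]=2 ship[0->1]=2 prod=4 -> [24 5 5]
Step 10: demand=3,sold=3 ship[1->2]=2 ship[0->1]=2 prod=4 -> [26 5 4]
Step 11: demand=3,sold=3 ship[1->2]=2 ship[0->1]=2 prod=4 -> [28 5 3]
Step 12: demand=3,sold=3 ship[1->2]=2 ship[0->1]=2 prod=4 -> [30 5 2]
No stockout in 12 steps

-1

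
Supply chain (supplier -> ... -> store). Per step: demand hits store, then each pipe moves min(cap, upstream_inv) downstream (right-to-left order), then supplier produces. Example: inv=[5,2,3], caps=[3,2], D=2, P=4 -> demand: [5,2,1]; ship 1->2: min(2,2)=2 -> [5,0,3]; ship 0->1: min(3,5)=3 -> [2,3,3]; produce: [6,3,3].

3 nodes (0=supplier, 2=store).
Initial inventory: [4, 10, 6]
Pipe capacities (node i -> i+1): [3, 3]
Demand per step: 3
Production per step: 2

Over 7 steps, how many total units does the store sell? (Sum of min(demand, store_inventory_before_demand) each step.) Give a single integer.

Answer: 21

Derivation:
Step 1: sold=3 (running total=3) -> [3 10 6]
Step 2: sold=3 (running total=6) -> [2 10 6]
Step 3: sold=3 (running total=9) -> [2 9 6]
Step 4: sold=3 (running total=12) -> [2 8 6]
Step 5: sold=3 (running total=15) -> [2 7 6]
Step 6: sold=3 (running total=18) -> [2 6 6]
Step 7: sold=3 (running total=21) -> [2 5 6]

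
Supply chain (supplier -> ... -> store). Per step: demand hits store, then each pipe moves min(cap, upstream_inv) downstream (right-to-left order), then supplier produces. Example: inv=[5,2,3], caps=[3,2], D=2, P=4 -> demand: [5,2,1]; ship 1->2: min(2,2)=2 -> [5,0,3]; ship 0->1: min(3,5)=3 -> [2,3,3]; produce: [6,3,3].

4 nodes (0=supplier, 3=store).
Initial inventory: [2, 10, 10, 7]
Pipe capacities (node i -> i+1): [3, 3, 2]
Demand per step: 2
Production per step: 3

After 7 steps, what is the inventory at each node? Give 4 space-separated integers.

Step 1: demand=2,sold=2 ship[2->3]=2 ship[1->2]=3 ship[0->1]=2 prod=3 -> inv=[3 9 11 7]
Step 2: demand=2,sold=2 ship[2->3]=2 ship[1->2]=3 ship[0->1]=3 prod=3 -> inv=[3 9 12 7]
Step 3: demand=2,sold=2 ship[2->3]=2 ship[1->2]=3 ship[0->1]=3 prod=3 -> inv=[3 9 13 7]
Step 4: demand=2,sold=2 ship[2->3]=2 ship[1->2]=3 ship[0->1]=3 prod=3 -> inv=[3 9 14 7]
Step 5: demand=2,sold=2 ship[2->3]=2 ship[1->2]=3 ship[0->1]=3 prod=3 -> inv=[3 9 15 7]
Step 6: demand=2,sold=2 ship[2->3]=2 ship[1->2]=3 ship[0->1]=3 prod=3 -> inv=[3 9 16 7]
Step 7: demand=2,sold=2 ship[2->3]=2 ship[1->2]=3 ship[0->1]=3 prod=3 -> inv=[3 9 17 7]

3 9 17 7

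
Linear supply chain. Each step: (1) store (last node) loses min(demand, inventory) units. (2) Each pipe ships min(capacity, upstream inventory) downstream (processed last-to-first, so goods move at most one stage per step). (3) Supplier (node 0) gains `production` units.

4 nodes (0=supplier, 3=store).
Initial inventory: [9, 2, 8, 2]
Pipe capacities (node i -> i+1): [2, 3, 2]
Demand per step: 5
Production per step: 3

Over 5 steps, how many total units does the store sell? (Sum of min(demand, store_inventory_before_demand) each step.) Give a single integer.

Step 1: sold=2 (running total=2) -> [10 2 8 2]
Step 2: sold=2 (running total=4) -> [11 2 8 2]
Step 3: sold=2 (running total=6) -> [12 2 8 2]
Step 4: sold=2 (running total=8) -> [13 2 8 2]
Step 5: sold=2 (running total=10) -> [14 2 8 2]

Answer: 10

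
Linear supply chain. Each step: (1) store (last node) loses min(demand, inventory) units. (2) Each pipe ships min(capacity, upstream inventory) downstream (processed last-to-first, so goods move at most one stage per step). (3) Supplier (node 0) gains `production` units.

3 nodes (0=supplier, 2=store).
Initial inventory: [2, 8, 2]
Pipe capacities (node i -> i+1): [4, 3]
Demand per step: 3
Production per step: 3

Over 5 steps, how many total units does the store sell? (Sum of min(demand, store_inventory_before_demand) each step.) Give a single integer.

Answer: 14

Derivation:
Step 1: sold=2 (running total=2) -> [3 7 3]
Step 2: sold=3 (running total=5) -> [3 7 3]
Step 3: sold=3 (running total=8) -> [3 7 3]
Step 4: sold=3 (running total=11) -> [3 7 3]
Step 5: sold=3 (running total=14) -> [3 7 3]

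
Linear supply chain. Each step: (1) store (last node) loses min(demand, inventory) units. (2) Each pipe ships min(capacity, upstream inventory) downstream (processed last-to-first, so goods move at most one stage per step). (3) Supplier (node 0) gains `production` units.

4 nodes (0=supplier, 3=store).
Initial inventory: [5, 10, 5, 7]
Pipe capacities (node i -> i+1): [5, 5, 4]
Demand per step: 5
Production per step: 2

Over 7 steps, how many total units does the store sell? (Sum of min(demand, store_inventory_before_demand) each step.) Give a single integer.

Step 1: sold=5 (running total=5) -> [2 10 6 6]
Step 2: sold=5 (running total=10) -> [2 7 7 5]
Step 3: sold=5 (running total=15) -> [2 4 8 4]
Step 4: sold=4 (running total=19) -> [2 2 8 4]
Step 5: sold=4 (running total=23) -> [2 2 6 4]
Step 6: sold=4 (running total=27) -> [2 2 4 4]
Step 7: sold=4 (running total=31) -> [2 2 2 4]

Answer: 31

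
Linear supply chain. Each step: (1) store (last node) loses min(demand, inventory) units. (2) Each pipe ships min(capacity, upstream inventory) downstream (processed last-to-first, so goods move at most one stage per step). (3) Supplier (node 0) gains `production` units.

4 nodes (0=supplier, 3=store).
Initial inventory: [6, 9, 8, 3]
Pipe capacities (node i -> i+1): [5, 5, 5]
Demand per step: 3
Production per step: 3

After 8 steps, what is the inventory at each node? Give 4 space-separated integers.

Step 1: demand=3,sold=3 ship[2->3]=5 ship[1->2]=5 ship[0->1]=5 prod=3 -> inv=[4 9 8 5]
Step 2: demand=3,sold=3 ship[2->3]=5 ship[1->2]=5 ship[0->1]=4 prod=3 -> inv=[3 8 8 7]
Step 3: demand=3,sold=3 ship[2->3]=5 ship[1->2]=5 ship[0->1]=3 prod=3 -> inv=[3 6 8 9]
Step 4: demand=3,sold=3 ship[2->3]=5 ship[1->2]=5 ship[0->1]=3 prod=3 -> inv=[3 4 8 11]
Step 5: demand=3,sold=3 ship[2->3]=5 ship[1->2]=4 ship[0->1]=3 prod=3 -> inv=[3 3 7 13]
Step 6: demand=3,sold=3 ship[2->3]=5 ship[1->2]=3 ship[0->1]=3 prod=3 -> inv=[3 3 5 15]
Step 7: demand=3,sold=3 ship[2->3]=5 ship[1->2]=3 ship[0->1]=3 prod=3 -> inv=[3 3 3 17]
Step 8: demand=3,sold=3 ship[2->3]=3 ship[1->2]=3 ship[0->1]=3 prod=3 -> inv=[3 3 3 17]

3 3 3 17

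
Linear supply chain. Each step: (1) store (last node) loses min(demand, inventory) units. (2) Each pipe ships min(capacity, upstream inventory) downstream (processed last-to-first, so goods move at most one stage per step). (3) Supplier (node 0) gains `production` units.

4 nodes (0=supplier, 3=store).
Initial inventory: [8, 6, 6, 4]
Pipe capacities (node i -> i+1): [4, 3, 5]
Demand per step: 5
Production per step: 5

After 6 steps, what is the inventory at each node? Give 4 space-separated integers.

Step 1: demand=5,sold=4 ship[2->3]=5 ship[1->2]=3 ship[0->1]=4 prod=5 -> inv=[9 7 4 5]
Step 2: demand=5,sold=5 ship[2->3]=4 ship[1->2]=3 ship[0->1]=4 prod=5 -> inv=[10 8 3 4]
Step 3: demand=5,sold=4 ship[2->3]=3 ship[1->2]=3 ship[0->1]=4 prod=5 -> inv=[11 9 3 3]
Step 4: demand=5,sold=3 ship[2->3]=3 ship[1->2]=3 ship[0->1]=4 prod=5 -> inv=[12 10 3 3]
Step 5: demand=5,sold=3 ship[2->3]=3 ship[1->2]=3 ship[0->1]=4 prod=5 -> inv=[13 11 3 3]
Step 6: demand=5,sold=3 ship[2->3]=3 ship[1->2]=3 ship[0->1]=4 prod=5 -> inv=[14 12 3 3]

14 12 3 3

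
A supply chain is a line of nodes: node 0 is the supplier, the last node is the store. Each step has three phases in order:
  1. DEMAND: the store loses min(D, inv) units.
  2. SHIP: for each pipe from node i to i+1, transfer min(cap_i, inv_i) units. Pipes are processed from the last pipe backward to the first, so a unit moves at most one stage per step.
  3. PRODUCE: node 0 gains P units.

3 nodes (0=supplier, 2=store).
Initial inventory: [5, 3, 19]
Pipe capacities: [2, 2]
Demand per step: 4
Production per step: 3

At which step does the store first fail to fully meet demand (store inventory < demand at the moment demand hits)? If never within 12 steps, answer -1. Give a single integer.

Step 1: demand=4,sold=4 ship[1->2]=2 ship[0->1]=2 prod=3 -> [6 3 17]
Step 2: demand=4,sold=4 ship[1->2]=2 ship[0->1]=2 prod=3 -> [7 3 15]
Step 3: demand=4,sold=4 ship[1->2]=2 ship[0->1]=2 prod=3 -> [8 3 13]
Step 4: demand=4,sold=4 ship[1->2]=2 ship[0->1]=2 prod=3 -> [9 3 11]
Step 5: demand=4,sold=4 ship[1->2]=2 ship[0->1]=2 prod=3 -> [10 3 9]
Step 6: demand=4,sold=4 ship[1->2]=2 ship[0->1]=2 prod=3 -> [11 3 7]
Step 7: demand=4,sold=4 ship[1->2]=2 ship[0->1]=2 prod=3 -> [12 3 5]
Step 8: demand=4,sold=4 ship[1->2]=2 ship[0->1]=2 prod=3 -> [13 3 3]
Step 9: demand=4,sold=3 ship[1->2]=2 ship[0->1]=2 prod=3 -> [14 3 2]
Step 10: demand=4,sold=2 ship[1->2]=2 ship[0->1]=2 prod=3 -> [15 3 2]
Step 11: demand=4,sold=2 ship[1->2]=2 ship[0->1]=2 prod=3 -> [16 3 2]
Step 12: demand=4,sold=2 ship[1->2]=2 ship[0->1]=2 prod=3 -> [17 3 2]
First stockout at step 9

9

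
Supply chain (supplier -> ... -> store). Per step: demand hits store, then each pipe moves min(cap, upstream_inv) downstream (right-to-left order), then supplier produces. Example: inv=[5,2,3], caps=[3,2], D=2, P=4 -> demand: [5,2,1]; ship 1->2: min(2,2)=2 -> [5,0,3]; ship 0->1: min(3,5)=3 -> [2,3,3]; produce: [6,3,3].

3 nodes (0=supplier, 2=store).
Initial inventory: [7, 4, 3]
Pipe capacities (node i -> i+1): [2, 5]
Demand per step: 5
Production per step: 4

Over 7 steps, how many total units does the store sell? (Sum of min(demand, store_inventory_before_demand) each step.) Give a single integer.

Answer: 17

Derivation:
Step 1: sold=3 (running total=3) -> [9 2 4]
Step 2: sold=4 (running total=7) -> [11 2 2]
Step 3: sold=2 (running total=9) -> [13 2 2]
Step 4: sold=2 (running total=11) -> [15 2 2]
Step 5: sold=2 (running total=13) -> [17 2 2]
Step 6: sold=2 (running total=15) -> [19 2 2]
Step 7: sold=2 (running total=17) -> [21 2 2]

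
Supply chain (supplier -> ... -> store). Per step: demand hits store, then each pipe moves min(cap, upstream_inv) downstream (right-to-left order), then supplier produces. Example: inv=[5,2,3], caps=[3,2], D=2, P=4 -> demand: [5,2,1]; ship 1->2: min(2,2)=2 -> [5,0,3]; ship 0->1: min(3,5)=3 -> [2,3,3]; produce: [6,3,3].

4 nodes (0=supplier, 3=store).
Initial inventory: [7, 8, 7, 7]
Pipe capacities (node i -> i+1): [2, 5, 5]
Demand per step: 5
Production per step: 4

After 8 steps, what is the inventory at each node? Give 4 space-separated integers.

Step 1: demand=5,sold=5 ship[2->3]=5 ship[1->2]=5 ship[0->1]=2 prod=4 -> inv=[9 5 7 7]
Step 2: demand=5,sold=5 ship[2->3]=5 ship[1->2]=5 ship[0->1]=2 prod=4 -> inv=[11 2 7 7]
Step 3: demand=5,sold=5 ship[2->3]=5 ship[1->2]=2 ship[0->1]=2 prod=4 -> inv=[13 2 4 7]
Step 4: demand=5,sold=5 ship[2->3]=4 ship[1->2]=2 ship[0->1]=2 prod=4 -> inv=[15 2 2 6]
Step 5: demand=5,sold=5 ship[2->3]=2 ship[1->2]=2 ship[0->1]=2 prod=4 -> inv=[17 2 2 3]
Step 6: demand=5,sold=3 ship[2->3]=2 ship[1->2]=2 ship[0->1]=2 prod=4 -> inv=[19 2 2 2]
Step 7: demand=5,sold=2 ship[2->3]=2 ship[1->2]=2 ship[0->1]=2 prod=4 -> inv=[21 2 2 2]
Step 8: demand=5,sold=2 ship[2->3]=2 ship[1->2]=2 ship[0->1]=2 prod=4 -> inv=[23 2 2 2]

23 2 2 2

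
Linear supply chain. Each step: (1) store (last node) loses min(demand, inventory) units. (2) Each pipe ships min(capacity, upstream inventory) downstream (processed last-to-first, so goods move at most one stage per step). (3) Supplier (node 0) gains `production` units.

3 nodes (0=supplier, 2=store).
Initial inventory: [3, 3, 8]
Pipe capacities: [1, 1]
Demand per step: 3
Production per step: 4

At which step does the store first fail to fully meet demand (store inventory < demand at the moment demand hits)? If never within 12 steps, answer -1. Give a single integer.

Step 1: demand=3,sold=3 ship[1->2]=1 ship[0->1]=1 prod=4 -> [6 3 6]
Step 2: demand=3,sold=3 ship[1->2]=1 ship[0->1]=1 prod=4 -> [9 3 4]
Step 3: demand=3,sold=3 ship[1->2]=1 ship[0->1]=1 prod=4 -> [12 3 2]
Step 4: demand=3,sold=2 ship[1->2]=1 ship[0->1]=1 prod=4 -> [15 3 1]
Step 5: demand=3,sold=1 ship[1->2]=1 ship[0->1]=1 prod=4 -> [18 3 1]
Step 6: demand=3,sold=1 ship[1->2]=1 ship[0->1]=1 prod=4 -> [21 3 1]
Step 7: demand=3,sold=1 ship[1->2]=1 ship[0->1]=1 prod=4 -> [24 3 1]
Step 8: demand=3,sold=1 ship[1->2]=1 ship[0->1]=1 prod=4 -> [27 3 1]
Step 9: demand=3,sold=1 ship[1->2]=1 ship[0->1]=1 prod=4 -> [30 3 1]
Step 10: demand=3,sold=1 ship[1->2]=1 ship[0->1]=1 prod=4 -> [33 3 1]
Step 11: demand=3,sold=1 ship[1->2]=1 ship[0->1]=1 prod=4 -> [36 3 1]
Step 12: demand=3,sold=1 ship[1->2]=1 ship[0->1]=1 prod=4 -> [39 3 1]
First stockout at step 4

4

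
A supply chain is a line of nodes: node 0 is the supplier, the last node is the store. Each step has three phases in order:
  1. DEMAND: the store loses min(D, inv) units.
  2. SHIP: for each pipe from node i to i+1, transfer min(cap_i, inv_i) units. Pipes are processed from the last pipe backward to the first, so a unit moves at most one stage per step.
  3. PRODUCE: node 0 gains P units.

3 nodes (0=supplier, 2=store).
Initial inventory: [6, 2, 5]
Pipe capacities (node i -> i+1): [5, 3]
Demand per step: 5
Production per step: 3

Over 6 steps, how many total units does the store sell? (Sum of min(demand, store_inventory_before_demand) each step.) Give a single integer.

Answer: 19

Derivation:
Step 1: sold=5 (running total=5) -> [4 5 2]
Step 2: sold=2 (running total=7) -> [3 6 3]
Step 3: sold=3 (running total=10) -> [3 6 3]
Step 4: sold=3 (running total=13) -> [3 6 3]
Step 5: sold=3 (running total=16) -> [3 6 3]
Step 6: sold=3 (running total=19) -> [3 6 3]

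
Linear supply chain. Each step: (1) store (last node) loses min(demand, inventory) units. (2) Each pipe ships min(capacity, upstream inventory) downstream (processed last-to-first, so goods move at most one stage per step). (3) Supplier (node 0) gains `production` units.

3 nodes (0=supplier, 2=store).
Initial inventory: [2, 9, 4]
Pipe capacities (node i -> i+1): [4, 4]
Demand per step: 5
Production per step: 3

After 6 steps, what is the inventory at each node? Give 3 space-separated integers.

Step 1: demand=5,sold=4 ship[1->2]=4 ship[0->1]=2 prod=3 -> inv=[3 7 4]
Step 2: demand=5,sold=4 ship[1->2]=4 ship[0->1]=3 prod=3 -> inv=[3 6 4]
Step 3: demand=5,sold=4 ship[1->2]=4 ship[0->1]=3 prod=3 -> inv=[3 5 4]
Step 4: demand=5,sold=4 ship[1->2]=4 ship[0->1]=3 prod=3 -> inv=[3 4 4]
Step 5: demand=5,sold=4 ship[1->2]=4 ship[0->1]=3 prod=3 -> inv=[3 3 4]
Step 6: demand=5,sold=4 ship[1->2]=3 ship[0->1]=3 prod=3 -> inv=[3 3 3]

3 3 3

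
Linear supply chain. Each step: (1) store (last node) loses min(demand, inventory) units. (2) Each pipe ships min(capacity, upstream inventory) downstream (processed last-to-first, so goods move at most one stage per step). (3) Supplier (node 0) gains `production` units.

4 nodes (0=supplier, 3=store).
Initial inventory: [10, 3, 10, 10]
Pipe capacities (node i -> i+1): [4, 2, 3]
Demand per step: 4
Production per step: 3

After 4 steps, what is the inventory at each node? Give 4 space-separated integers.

Step 1: demand=4,sold=4 ship[2->3]=3 ship[1->2]=2 ship[0->1]=4 prod=3 -> inv=[9 5 9 9]
Step 2: demand=4,sold=4 ship[2->3]=3 ship[1->2]=2 ship[0->1]=4 prod=3 -> inv=[8 7 8 8]
Step 3: demand=4,sold=4 ship[2->3]=3 ship[1->2]=2 ship[0->1]=4 prod=3 -> inv=[7 9 7 7]
Step 4: demand=4,sold=4 ship[2->3]=3 ship[1->2]=2 ship[0->1]=4 prod=3 -> inv=[6 11 6 6]

6 11 6 6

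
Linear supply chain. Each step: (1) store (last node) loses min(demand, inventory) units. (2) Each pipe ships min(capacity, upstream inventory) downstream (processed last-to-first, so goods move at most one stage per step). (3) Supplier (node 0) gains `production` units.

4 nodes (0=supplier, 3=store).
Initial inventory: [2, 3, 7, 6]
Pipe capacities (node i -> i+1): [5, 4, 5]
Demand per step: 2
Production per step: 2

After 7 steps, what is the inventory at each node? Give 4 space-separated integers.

Step 1: demand=2,sold=2 ship[2->3]=5 ship[1->2]=3 ship[0->1]=2 prod=2 -> inv=[2 2 5 9]
Step 2: demand=2,sold=2 ship[2->3]=5 ship[1->2]=2 ship[0->1]=2 prod=2 -> inv=[2 2 2 12]
Step 3: demand=2,sold=2 ship[2->3]=2 ship[1->2]=2 ship[0->1]=2 prod=2 -> inv=[2 2 2 12]
Step 4: demand=2,sold=2 ship[2->3]=2 ship[1->2]=2 ship[0->1]=2 prod=2 -> inv=[2 2 2 12]
Step 5: demand=2,sold=2 ship[2->3]=2 ship[1->2]=2 ship[0->1]=2 prod=2 -> inv=[2 2 2 12]
Step 6: demand=2,sold=2 ship[2->3]=2 ship[1->2]=2 ship[0->1]=2 prod=2 -> inv=[2 2 2 12]
Step 7: demand=2,sold=2 ship[2->3]=2 ship[1->2]=2 ship[0->1]=2 prod=2 -> inv=[2 2 2 12]

2 2 2 12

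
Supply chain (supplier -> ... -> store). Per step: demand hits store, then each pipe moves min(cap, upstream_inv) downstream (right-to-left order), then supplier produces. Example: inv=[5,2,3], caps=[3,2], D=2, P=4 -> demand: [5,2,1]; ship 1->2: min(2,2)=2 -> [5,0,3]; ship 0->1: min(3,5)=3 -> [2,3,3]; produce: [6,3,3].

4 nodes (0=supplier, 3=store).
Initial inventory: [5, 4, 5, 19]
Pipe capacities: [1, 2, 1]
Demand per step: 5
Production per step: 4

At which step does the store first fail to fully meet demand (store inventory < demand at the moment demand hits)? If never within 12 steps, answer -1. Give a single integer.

Step 1: demand=5,sold=5 ship[2->3]=1 ship[1->2]=2 ship[0->1]=1 prod=4 -> [8 3 6 15]
Step 2: demand=5,sold=5 ship[2->3]=1 ship[1->2]=2 ship[0->1]=1 prod=4 -> [11 2 7 11]
Step 3: demand=5,sold=5 ship[2->3]=1 ship[1->2]=2 ship[0->1]=1 prod=4 -> [14 1 8 7]
Step 4: demand=5,sold=5 ship[2->3]=1 ship[1->2]=1 ship[0->1]=1 prod=4 -> [17 1 8 3]
Step 5: demand=5,sold=3 ship[2->3]=1 ship[1->2]=1 ship[0->1]=1 prod=4 -> [20 1 8 1]
Step 6: demand=5,sold=1 ship[2->3]=1 ship[1->2]=1 ship[0->1]=1 prod=4 -> [23 1 8 1]
Step 7: demand=5,sold=1 ship[2->3]=1 ship[1->2]=1 ship[0->1]=1 prod=4 -> [26 1 8 1]
Step 8: demand=5,sold=1 ship[2->3]=1 ship[1->2]=1 ship[0->1]=1 prod=4 -> [29 1 8 1]
Step 9: demand=5,sold=1 ship[2->3]=1 ship[1->2]=1 ship[0->1]=1 prod=4 -> [32 1 8 1]
Step 10: demand=5,sold=1 ship[2->3]=1 ship[1->2]=1 ship[0->1]=1 prod=4 -> [35 1 8 1]
Step 11: demand=5,sold=1 ship[2->3]=1 ship[1->2]=1 ship[0->1]=1 prod=4 -> [38 1 8 1]
Step 12: demand=5,sold=1 ship[2->3]=1 ship[1->2]=1 ship[0->1]=1 prod=4 -> [41 1 8 1]
First stockout at step 5

5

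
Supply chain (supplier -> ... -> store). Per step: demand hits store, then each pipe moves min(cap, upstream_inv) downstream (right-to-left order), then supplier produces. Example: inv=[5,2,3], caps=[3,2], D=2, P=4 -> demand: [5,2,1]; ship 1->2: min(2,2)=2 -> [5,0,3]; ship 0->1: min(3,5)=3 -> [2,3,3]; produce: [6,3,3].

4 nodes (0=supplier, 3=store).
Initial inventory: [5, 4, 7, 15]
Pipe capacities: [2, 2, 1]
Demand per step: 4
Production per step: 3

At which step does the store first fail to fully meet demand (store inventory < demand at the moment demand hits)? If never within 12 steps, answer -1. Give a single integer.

Step 1: demand=4,sold=4 ship[2->3]=1 ship[1->2]=2 ship[0->1]=2 prod=3 -> [6 4 8 12]
Step 2: demand=4,sold=4 ship[2->3]=1 ship[1->2]=2 ship[0->1]=2 prod=3 -> [7 4 9 9]
Step 3: demand=4,sold=4 ship[2->3]=1 ship[1->2]=2 ship[0->1]=2 prod=3 -> [8 4 10 6]
Step 4: demand=4,sold=4 ship[2->3]=1 ship[1->2]=2 ship[0->1]=2 prod=3 -> [9 4 11 3]
Step 5: demand=4,sold=3 ship[2->3]=1 ship[1->2]=2 ship[0->1]=2 prod=3 -> [10 4 12 1]
Step 6: demand=4,sold=1 ship[2->3]=1 ship[1->2]=2 ship[0->1]=2 prod=3 -> [11 4 13 1]
Step 7: demand=4,sold=1 ship[2->3]=1 ship[1->2]=2 ship[0->1]=2 prod=3 -> [12 4 14 1]
Step 8: demand=4,sold=1 ship[2->3]=1 ship[1->2]=2 ship[0->1]=2 prod=3 -> [13 4 15 1]
Step 9: demand=4,sold=1 ship[2->3]=1 ship[1->2]=2 ship[0->1]=2 prod=3 -> [14 4 16 1]
Step 10: demand=4,sold=1 ship[2->3]=1 ship[1->2]=2 ship[0->1]=2 prod=3 -> [15 4 17 1]
Step 11: demand=4,sold=1 ship[2->3]=1 ship[1->2]=2 ship[0->1]=2 prod=3 -> [16 4 18 1]
Step 12: demand=4,sold=1 ship[2->3]=1 ship[1->2]=2 ship[0->1]=2 prod=3 -> [17 4 19 1]
First stockout at step 5

5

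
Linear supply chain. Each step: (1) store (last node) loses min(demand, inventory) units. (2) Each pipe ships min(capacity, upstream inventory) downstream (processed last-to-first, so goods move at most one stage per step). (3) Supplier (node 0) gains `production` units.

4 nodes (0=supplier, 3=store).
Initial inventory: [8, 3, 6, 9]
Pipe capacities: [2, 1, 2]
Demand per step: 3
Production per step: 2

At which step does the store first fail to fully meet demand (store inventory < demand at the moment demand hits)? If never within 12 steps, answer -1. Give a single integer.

Step 1: demand=3,sold=3 ship[2->3]=2 ship[1->2]=1 ship[0->1]=2 prod=2 -> [8 4 5 8]
Step 2: demand=3,sold=3 ship[2->3]=2 ship[1->2]=1 ship[0->1]=2 prod=2 -> [8 5 4 7]
Step 3: demand=3,sold=3 ship[2->3]=2 ship[1->2]=1 ship[0->1]=2 prod=2 -> [8 6 3 6]
Step 4: demand=3,sold=3 ship[2->3]=2 ship[1->2]=1 ship[0->1]=2 prod=2 -> [8 7 2 5]
Step 5: demand=3,sold=3 ship[2->3]=2 ship[1->2]=1 ship[0->1]=2 prod=2 -> [8 8 1 4]
Step 6: demand=3,sold=3 ship[2->3]=1 ship[1->2]=1 ship[0->1]=2 prod=2 -> [8 9 1 2]
Step 7: demand=3,sold=2 ship[2->3]=1 ship[1->2]=1 ship[0->1]=2 prod=2 -> [8 10 1 1]
Step 8: demand=3,sold=1 ship[2->3]=1 ship[1->2]=1 ship[0->1]=2 prod=2 -> [8 11 1 1]
Step 9: demand=3,sold=1 ship[2->3]=1 ship[1->2]=1 ship[0->1]=2 prod=2 -> [8 12 1 1]
Step 10: demand=3,sold=1 ship[2->3]=1 ship[1->2]=1 ship[0->1]=2 prod=2 -> [8 13 1 1]
Step 11: demand=3,sold=1 ship[2->3]=1 ship[1->2]=1 ship[0->1]=2 prod=2 -> [8 14 1 1]
Step 12: demand=3,sold=1 ship[2->3]=1 ship[1->2]=1 ship[0->1]=2 prod=2 -> [8 15 1 1]
First stockout at step 7

7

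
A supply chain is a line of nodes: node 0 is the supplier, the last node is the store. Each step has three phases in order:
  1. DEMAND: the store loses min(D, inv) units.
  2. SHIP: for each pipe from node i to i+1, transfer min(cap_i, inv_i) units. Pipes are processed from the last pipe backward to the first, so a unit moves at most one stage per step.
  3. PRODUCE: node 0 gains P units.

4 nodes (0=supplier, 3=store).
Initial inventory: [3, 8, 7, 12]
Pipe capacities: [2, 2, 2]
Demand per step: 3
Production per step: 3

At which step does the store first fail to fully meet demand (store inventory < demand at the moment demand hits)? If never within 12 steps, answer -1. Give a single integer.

Step 1: demand=3,sold=3 ship[2->3]=2 ship[1->2]=2 ship[0->1]=2 prod=3 -> [4 8 7 11]
Step 2: demand=3,sold=3 ship[2->3]=2 ship[1->2]=2 ship[0->1]=2 prod=3 -> [5 8 7 10]
Step 3: demand=3,sold=3 ship[2->3]=2 ship[1->2]=2 ship[0->1]=2 prod=3 -> [6 8 7 9]
Step 4: demand=3,sold=3 ship[2->3]=2 ship[1->2]=2 ship[0->1]=2 prod=3 -> [7 8 7 8]
Step 5: demand=3,sold=3 ship[2->3]=2 ship[1->2]=2 ship[0->1]=2 prod=3 -> [8 8 7 7]
Step 6: demand=3,sold=3 ship[2->3]=2 ship[1->2]=2 ship[0->1]=2 prod=3 -> [9 8 7 6]
Step 7: demand=3,sold=3 ship[2->3]=2 ship[1->2]=2 ship[0->1]=2 prod=3 -> [10 8 7 5]
Step 8: demand=3,sold=3 ship[2->3]=2 ship[1->2]=2 ship[0->1]=2 prod=3 -> [11 8 7 4]
Step 9: demand=3,sold=3 ship[2->3]=2 ship[1->2]=2 ship[0->1]=2 prod=3 -> [12 8 7 3]
Step 10: demand=3,sold=3 ship[2->3]=2 ship[1->2]=2 ship[0->1]=2 prod=3 -> [13 8 7 2]
Step 11: demand=3,sold=2 ship[2->3]=2 ship[1->2]=2 ship[0->1]=2 prod=3 -> [14 8 7 2]
Step 12: demand=3,sold=2 ship[2->3]=2 ship[1->2]=2 ship[0->1]=2 prod=3 -> [15 8 7 2]
First stockout at step 11

11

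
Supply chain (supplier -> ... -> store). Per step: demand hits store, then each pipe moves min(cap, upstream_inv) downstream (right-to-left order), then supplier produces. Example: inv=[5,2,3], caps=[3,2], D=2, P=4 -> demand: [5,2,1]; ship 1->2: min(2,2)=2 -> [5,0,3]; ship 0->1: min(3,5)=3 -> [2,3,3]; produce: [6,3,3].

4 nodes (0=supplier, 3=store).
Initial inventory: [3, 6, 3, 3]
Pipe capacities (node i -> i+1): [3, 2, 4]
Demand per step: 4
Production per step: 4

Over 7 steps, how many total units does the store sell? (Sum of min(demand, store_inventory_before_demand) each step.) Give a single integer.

Answer: 16

Derivation:
Step 1: sold=3 (running total=3) -> [4 7 2 3]
Step 2: sold=3 (running total=6) -> [5 8 2 2]
Step 3: sold=2 (running total=8) -> [6 9 2 2]
Step 4: sold=2 (running total=10) -> [7 10 2 2]
Step 5: sold=2 (running total=12) -> [8 11 2 2]
Step 6: sold=2 (running total=14) -> [9 12 2 2]
Step 7: sold=2 (running total=16) -> [10 13 2 2]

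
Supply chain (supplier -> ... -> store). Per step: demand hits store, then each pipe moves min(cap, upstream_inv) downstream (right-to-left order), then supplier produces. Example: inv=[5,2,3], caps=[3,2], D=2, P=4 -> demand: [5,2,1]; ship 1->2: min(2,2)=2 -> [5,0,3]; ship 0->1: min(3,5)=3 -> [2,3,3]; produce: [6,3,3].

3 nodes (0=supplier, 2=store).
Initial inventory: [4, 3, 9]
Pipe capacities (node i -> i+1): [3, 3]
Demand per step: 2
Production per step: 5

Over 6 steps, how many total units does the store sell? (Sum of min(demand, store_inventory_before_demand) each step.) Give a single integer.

Step 1: sold=2 (running total=2) -> [6 3 10]
Step 2: sold=2 (running total=4) -> [8 3 11]
Step 3: sold=2 (running total=6) -> [10 3 12]
Step 4: sold=2 (running total=8) -> [12 3 13]
Step 5: sold=2 (running total=10) -> [14 3 14]
Step 6: sold=2 (running total=12) -> [16 3 15]

Answer: 12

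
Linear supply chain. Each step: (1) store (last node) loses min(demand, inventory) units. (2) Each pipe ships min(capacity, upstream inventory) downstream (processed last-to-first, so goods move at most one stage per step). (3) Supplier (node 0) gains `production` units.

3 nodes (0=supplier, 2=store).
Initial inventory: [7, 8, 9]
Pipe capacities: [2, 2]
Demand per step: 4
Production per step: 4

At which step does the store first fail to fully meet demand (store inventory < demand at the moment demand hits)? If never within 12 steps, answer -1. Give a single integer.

Step 1: demand=4,sold=4 ship[1->2]=2 ship[0->1]=2 prod=4 -> [9 8 7]
Step 2: demand=4,sold=4 ship[1->2]=2 ship[0->1]=2 prod=4 -> [11 8 5]
Step 3: demand=4,sold=4 ship[1->2]=2 ship[0->1]=2 prod=4 -> [13 8 3]
Step 4: demand=4,sold=3 ship[1->2]=2 ship[0->1]=2 prod=4 -> [15 8 2]
Step 5: demand=4,sold=2 ship[1->2]=2 ship[0->1]=2 prod=4 -> [17 8 2]
Step 6: demand=4,sold=2 ship[1->2]=2 ship[0->1]=2 prod=4 -> [19 8 2]
Step 7: demand=4,sold=2 ship[1->2]=2 ship[0->1]=2 prod=4 -> [21 8 2]
Step 8: demand=4,sold=2 ship[1->2]=2 ship[0->1]=2 prod=4 -> [23 8 2]
Step 9: demand=4,sold=2 ship[1->2]=2 ship[0->1]=2 prod=4 -> [25 8 2]
Step 10: demand=4,sold=2 ship[1->2]=2 ship[0->1]=2 prod=4 -> [27 8 2]
Step 11: demand=4,sold=2 ship[1->2]=2 ship[0->1]=2 prod=4 -> [29 8 2]
Step 12: demand=4,sold=2 ship[1->2]=2 ship[0->1]=2 prod=4 -> [31 8 2]
First stockout at step 4

4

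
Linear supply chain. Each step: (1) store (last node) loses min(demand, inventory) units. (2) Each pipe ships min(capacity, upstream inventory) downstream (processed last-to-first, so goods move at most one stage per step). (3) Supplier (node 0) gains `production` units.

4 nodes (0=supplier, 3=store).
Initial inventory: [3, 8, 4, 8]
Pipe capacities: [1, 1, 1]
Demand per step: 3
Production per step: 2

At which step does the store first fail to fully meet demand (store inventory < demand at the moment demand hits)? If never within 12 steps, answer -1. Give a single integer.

Step 1: demand=3,sold=3 ship[2->3]=1 ship[1->2]=1 ship[0->1]=1 prod=2 -> [4 8 4 6]
Step 2: demand=3,sold=3 ship[2->3]=1 ship[1->2]=1 ship[0->1]=1 prod=2 -> [5 8 4 4]
Step 3: demand=3,sold=3 ship[2->3]=1 ship[1->2]=1 ship[0->1]=1 prod=2 -> [6 8 4 2]
Step 4: demand=3,sold=2 ship[2->3]=1 ship[1->2]=1 ship[0->1]=1 prod=2 -> [7 8 4 1]
Step 5: demand=3,sold=1 ship[2->3]=1 ship[1->2]=1 ship[0->1]=1 prod=2 -> [8 8 4 1]
Step 6: demand=3,sold=1 ship[2->3]=1 ship[1->2]=1 ship[0->1]=1 prod=2 -> [9 8 4 1]
Step 7: demand=3,sold=1 ship[2->3]=1 ship[1->2]=1 ship[0->1]=1 prod=2 -> [10 8 4 1]
Step 8: demand=3,sold=1 ship[2->3]=1 ship[1->2]=1 ship[0->1]=1 prod=2 -> [11 8 4 1]
Step 9: demand=3,sold=1 ship[2->3]=1 ship[1->2]=1 ship[0->1]=1 prod=2 -> [12 8 4 1]
Step 10: demand=3,sold=1 ship[2->3]=1 ship[1->2]=1 ship[0->1]=1 prod=2 -> [13 8 4 1]
Step 11: demand=3,sold=1 ship[2->3]=1 ship[1->2]=1 ship[0->1]=1 prod=2 -> [14 8 4 1]
Step 12: demand=3,sold=1 ship[2->3]=1 ship[1->2]=1 ship[0->1]=1 prod=2 -> [15 8 4 1]
First stockout at step 4

4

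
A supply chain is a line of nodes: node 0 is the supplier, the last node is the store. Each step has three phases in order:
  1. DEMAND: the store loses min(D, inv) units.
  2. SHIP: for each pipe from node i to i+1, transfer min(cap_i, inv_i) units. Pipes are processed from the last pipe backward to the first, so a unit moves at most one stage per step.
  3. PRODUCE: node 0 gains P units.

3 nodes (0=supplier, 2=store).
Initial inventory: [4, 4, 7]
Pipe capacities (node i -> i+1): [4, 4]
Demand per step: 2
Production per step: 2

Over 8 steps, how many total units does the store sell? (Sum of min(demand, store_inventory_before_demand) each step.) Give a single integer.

Answer: 16

Derivation:
Step 1: sold=2 (running total=2) -> [2 4 9]
Step 2: sold=2 (running total=4) -> [2 2 11]
Step 3: sold=2 (running total=6) -> [2 2 11]
Step 4: sold=2 (running total=8) -> [2 2 11]
Step 5: sold=2 (running total=10) -> [2 2 11]
Step 6: sold=2 (running total=12) -> [2 2 11]
Step 7: sold=2 (running total=14) -> [2 2 11]
Step 8: sold=2 (running total=16) -> [2 2 11]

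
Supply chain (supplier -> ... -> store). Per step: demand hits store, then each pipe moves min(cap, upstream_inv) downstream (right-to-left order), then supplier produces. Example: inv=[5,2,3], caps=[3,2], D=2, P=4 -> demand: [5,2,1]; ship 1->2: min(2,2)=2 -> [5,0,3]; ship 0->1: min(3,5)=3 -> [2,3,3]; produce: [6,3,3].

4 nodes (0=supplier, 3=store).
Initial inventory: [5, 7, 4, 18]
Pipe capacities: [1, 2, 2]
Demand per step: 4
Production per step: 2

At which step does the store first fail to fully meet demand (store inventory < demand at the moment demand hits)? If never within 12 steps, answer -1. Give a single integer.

Step 1: demand=4,sold=4 ship[2->3]=2 ship[1->2]=2 ship[0->1]=1 prod=2 -> [6 6 4 16]
Step 2: demand=4,sold=4 ship[2->3]=2 ship[1->2]=2 ship[0->1]=1 prod=2 -> [7 5 4 14]
Step 3: demand=4,sold=4 ship[2->3]=2 ship[1->2]=2 ship[0->1]=1 prod=2 -> [8 4 4 12]
Step 4: demand=4,sold=4 ship[2->3]=2 ship[1->2]=2 ship[0->1]=1 prod=2 -> [9 3 4 10]
Step 5: demand=4,sold=4 ship[2->3]=2 ship[1->2]=2 ship[0->1]=1 prod=2 -> [10 2 4 8]
Step 6: demand=4,sold=4 ship[2->3]=2 ship[1->2]=2 ship[0->1]=1 prod=2 -> [11 1 4 6]
Step 7: demand=4,sold=4 ship[2->3]=2 ship[1->2]=1 ship[0->1]=1 prod=2 -> [12 1 3 4]
Step 8: demand=4,sold=4 ship[2->3]=2 ship[1->2]=1 ship[0->1]=1 prod=2 -> [13 1 2 2]
Step 9: demand=4,sold=2 ship[2->3]=2 ship[1->2]=1 ship[0->1]=1 prod=2 -> [14 1 1 2]
Step 10: demand=4,sold=2 ship[2->3]=1 ship[1->2]=1 ship[0->1]=1 prod=2 -> [15 1 1 1]
Step 11: demand=4,sold=1 ship[2->3]=1 ship[1->2]=1 ship[0->1]=1 prod=2 -> [16 1 1 1]
Step 12: demand=4,sold=1 ship[2->3]=1 ship[1->2]=1 ship[0->1]=1 prod=2 -> [17 1 1 1]
First stockout at step 9

9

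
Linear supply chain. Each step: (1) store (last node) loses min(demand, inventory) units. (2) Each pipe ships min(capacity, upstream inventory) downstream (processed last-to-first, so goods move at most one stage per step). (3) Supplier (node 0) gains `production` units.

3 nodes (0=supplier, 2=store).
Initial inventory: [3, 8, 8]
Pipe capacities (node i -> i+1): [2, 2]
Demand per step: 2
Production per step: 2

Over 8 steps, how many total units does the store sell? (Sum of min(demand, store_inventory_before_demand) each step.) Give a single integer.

Answer: 16

Derivation:
Step 1: sold=2 (running total=2) -> [3 8 8]
Step 2: sold=2 (running total=4) -> [3 8 8]
Step 3: sold=2 (running total=6) -> [3 8 8]
Step 4: sold=2 (running total=8) -> [3 8 8]
Step 5: sold=2 (running total=10) -> [3 8 8]
Step 6: sold=2 (running total=12) -> [3 8 8]
Step 7: sold=2 (running total=14) -> [3 8 8]
Step 8: sold=2 (running total=16) -> [3 8 8]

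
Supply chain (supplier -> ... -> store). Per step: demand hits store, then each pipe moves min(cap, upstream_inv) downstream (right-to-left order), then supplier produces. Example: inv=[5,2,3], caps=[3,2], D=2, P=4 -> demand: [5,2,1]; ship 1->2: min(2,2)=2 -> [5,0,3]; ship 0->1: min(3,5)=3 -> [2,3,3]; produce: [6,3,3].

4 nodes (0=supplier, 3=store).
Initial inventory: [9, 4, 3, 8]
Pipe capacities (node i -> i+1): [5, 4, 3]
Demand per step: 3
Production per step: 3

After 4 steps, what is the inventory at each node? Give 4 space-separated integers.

Step 1: demand=3,sold=3 ship[2->3]=3 ship[1->2]=4 ship[0->1]=5 prod=3 -> inv=[7 5 4 8]
Step 2: demand=3,sold=3 ship[2->3]=3 ship[1->2]=4 ship[0->1]=5 prod=3 -> inv=[5 6 5 8]
Step 3: demand=3,sold=3 ship[2->3]=3 ship[1->2]=4 ship[0->1]=5 prod=3 -> inv=[3 7 6 8]
Step 4: demand=3,sold=3 ship[2->3]=3 ship[1->2]=4 ship[0->1]=3 prod=3 -> inv=[3 6 7 8]

3 6 7 8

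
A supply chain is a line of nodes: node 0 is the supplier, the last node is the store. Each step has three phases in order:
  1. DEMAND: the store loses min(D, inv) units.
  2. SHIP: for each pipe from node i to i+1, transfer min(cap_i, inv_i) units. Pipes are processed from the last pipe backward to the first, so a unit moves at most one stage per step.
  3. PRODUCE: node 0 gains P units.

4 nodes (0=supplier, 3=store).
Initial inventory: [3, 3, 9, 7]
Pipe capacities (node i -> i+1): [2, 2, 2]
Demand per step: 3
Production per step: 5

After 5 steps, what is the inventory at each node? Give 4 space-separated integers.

Step 1: demand=3,sold=3 ship[2->3]=2 ship[1->2]=2 ship[0->1]=2 prod=5 -> inv=[6 3 9 6]
Step 2: demand=3,sold=3 ship[2->3]=2 ship[1->2]=2 ship[0->1]=2 prod=5 -> inv=[9 3 9 5]
Step 3: demand=3,sold=3 ship[2->3]=2 ship[1->2]=2 ship[0->1]=2 prod=5 -> inv=[12 3 9 4]
Step 4: demand=3,sold=3 ship[2->3]=2 ship[1->2]=2 ship[0->1]=2 prod=5 -> inv=[15 3 9 3]
Step 5: demand=3,sold=3 ship[2->3]=2 ship[1->2]=2 ship[0->1]=2 prod=5 -> inv=[18 3 9 2]

18 3 9 2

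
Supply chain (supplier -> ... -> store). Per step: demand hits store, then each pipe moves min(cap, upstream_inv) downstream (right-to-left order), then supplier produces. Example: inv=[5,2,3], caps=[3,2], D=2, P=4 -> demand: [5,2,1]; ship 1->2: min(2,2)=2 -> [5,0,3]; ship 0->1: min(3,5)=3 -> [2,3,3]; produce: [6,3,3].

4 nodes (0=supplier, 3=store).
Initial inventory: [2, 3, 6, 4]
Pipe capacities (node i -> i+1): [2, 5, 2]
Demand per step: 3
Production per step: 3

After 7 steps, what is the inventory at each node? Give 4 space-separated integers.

Step 1: demand=3,sold=3 ship[2->3]=2 ship[1->2]=3 ship[0->1]=2 prod=3 -> inv=[3 2 7 3]
Step 2: demand=3,sold=3 ship[2->3]=2 ship[1->2]=2 ship[0->1]=2 prod=3 -> inv=[4 2 7 2]
Step 3: demand=3,sold=2 ship[2->3]=2 ship[1->2]=2 ship[0->1]=2 prod=3 -> inv=[5 2 7 2]
Step 4: demand=3,sold=2 ship[2->3]=2 ship[1->2]=2 ship[0->1]=2 prod=3 -> inv=[6 2 7 2]
Step 5: demand=3,sold=2 ship[2->3]=2 ship[1->2]=2 ship[0->1]=2 prod=3 -> inv=[7 2 7 2]
Step 6: demand=3,sold=2 ship[2->3]=2 ship[1->2]=2 ship[0->1]=2 prod=3 -> inv=[8 2 7 2]
Step 7: demand=3,sold=2 ship[2->3]=2 ship[1->2]=2 ship[0->1]=2 prod=3 -> inv=[9 2 7 2]

9 2 7 2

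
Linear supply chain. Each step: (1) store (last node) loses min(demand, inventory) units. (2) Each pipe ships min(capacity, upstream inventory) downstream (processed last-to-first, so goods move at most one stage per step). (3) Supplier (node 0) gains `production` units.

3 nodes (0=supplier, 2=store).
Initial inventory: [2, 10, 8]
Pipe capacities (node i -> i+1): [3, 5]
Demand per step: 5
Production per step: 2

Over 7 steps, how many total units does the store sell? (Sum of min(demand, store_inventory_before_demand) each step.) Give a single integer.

Step 1: sold=5 (running total=5) -> [2 7 8]
Step 2: sold=5 (running total=10) -> [2 4 8]
Step 3: sold=5 (running total=15) -> [2 2 7]
Step 4: sold=5 (running total=20) -> [2 2 4]
Step 5: sold=4 (running total=24) -> [2 2 2]
Step 6: sold=2 (running total=26) -> [2 2 2]
Step 7: sold=2 (running total=28) -> [2 2 2]

Answer: 28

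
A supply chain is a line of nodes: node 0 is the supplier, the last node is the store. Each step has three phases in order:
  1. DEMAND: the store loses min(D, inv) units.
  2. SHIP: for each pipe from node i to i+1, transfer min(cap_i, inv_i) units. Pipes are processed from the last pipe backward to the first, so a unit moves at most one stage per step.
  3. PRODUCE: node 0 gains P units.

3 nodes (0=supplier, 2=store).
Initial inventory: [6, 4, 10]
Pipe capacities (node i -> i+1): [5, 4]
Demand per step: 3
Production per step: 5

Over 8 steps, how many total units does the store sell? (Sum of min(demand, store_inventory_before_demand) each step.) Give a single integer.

Step 1: sold=3 (running total=3) -> [6 5 11]
Step 2: sold=3 (running total=6) -> [6 6 12]
Step 3: sold=3 (running total=9) -> [6 7 13]
Step 4: sold=3 (running total=12) -> [6 8 14]
Step 5: sold=3 (running total=15) -> [6 9 15]
Step 6: sold=3 (running total=18) -> [6 10 16]
Step 7: sold=3 (running total=21) -> [6 11 17]
Step 8: sold=3 (running total=24) -> [6 12 18]

Answer: 24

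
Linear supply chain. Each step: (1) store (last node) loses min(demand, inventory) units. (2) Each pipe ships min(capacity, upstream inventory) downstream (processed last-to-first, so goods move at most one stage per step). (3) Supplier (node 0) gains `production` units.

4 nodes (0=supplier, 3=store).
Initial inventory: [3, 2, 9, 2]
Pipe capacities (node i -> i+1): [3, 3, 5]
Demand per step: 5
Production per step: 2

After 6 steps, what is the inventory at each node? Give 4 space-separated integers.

Step 1: demand=5,sold=2 ship[2->3]=5 ship[1->2]=2 ship[0->1]=3 prod=2 -> inv=[2 3 6 5]
Step 2: demand=5,sold=5 ship[2->3]=5 ship[1->2]=3 ship[0->1]=2 prod=2 -> inv=[2 2 4 5]
Step 3: demand=5,sold=5 ship[2->3]=4 ship[1->2]=2 ship[0->1]=2 prod=2 -> inv=[2 2 2 4]
Step 4: demand=5,sold=4 ship[2->3]=2 ship[1->2]=2 ship[0->1]=2 prod=2 -> inv=[2 2 2 2]
Step 5: demand=5,sold=2 ship[2->3]=2 ship[1->2]=2 ship[0->1]=2 prod=2 -> inv=[2 2 2 2]
Step 6: demand=5,sold=2 ship[2->3]=2 ship[1->2]=2 ship[0->1]=2 prod=2 -> inv=[2 2 2 2]

2 2 2 2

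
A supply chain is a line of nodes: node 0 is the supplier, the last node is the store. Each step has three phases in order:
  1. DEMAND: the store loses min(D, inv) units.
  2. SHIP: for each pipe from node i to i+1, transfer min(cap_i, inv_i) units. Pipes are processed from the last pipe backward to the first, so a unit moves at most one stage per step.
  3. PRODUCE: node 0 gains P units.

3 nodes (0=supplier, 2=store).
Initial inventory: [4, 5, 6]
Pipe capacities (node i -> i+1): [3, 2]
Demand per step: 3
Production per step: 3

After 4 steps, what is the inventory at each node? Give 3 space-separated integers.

Step 1: demand=3,sold=3 ship[1->2]=2 ship[0->1]=3 prod=3 -> inv=[4 6 5]
Step 2: demand=3,sold=3 ship[1->2]=2 ship[0->1]=3 prod=3 -> inv=[4 7 4]
Step 3: demand=3,sold=3 ship[1->2]=2 ship[0->1]=3 prod=3 -> inv=[4 8 3]
Step 4: demand=3,sold=3 ship[1->2]=2 ship[0->1]=3 prod=3 -> inv=[4 9 2]

4 9 2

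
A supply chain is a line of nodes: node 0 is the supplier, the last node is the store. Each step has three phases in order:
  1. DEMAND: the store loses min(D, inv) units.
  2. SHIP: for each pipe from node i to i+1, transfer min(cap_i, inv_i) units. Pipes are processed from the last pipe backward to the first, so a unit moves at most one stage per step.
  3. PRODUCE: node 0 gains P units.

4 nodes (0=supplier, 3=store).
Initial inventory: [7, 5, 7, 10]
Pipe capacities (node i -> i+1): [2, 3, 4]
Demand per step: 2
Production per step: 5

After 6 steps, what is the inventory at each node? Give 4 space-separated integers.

Step 1: demand=2,sold=2 ship[2->3]=4 ship[1->2]=3 ship[0->1]=2 prod=5 -> inv=[10 4 6 12]
Step 2: demand=2,sold=2 ship[2->3]=4 ship[1->2]=3 ship[0->1]=2 prod=5 -> inv=[13 3 5 14]
Step 3: demand=2,sold=2 ship[2->3]=4 ship[1->2]=3 ship[0->1]=2 prod=5 -> inv=[16 2 4 16]
Step 4: demand=2,sold=2 ship[2->3]=4 ship[1->2]=2 ship[0->1]=2 prod=5 -> inv=[19 2 2 18]
Step 5: demand=2,sold=2 ship[2->3]=2 ship[1->2]=2 ship[0->1]=2 prod=5 -> inv=[22 2 2 18]
Step 6: demand=2,sold=2 ship[2->3]=2 ship[1->2]=2 ship[0->1]=2 prod=5 -> inv=[25 2 2 18]

25 2 2 18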